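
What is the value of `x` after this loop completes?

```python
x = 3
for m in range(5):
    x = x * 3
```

Multiply by 3, 5 times: 3 * 3^5 = 729
`x` takes the values: 3 → 9 → 27 → 81 → 243 → 729

Answer: 729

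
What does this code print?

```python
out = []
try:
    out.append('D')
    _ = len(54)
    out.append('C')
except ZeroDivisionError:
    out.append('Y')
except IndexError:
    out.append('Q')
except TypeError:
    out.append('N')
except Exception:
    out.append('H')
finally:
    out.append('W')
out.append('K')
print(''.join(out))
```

Execution trace: 'D' (try body) → 'N' (except TypeError) → 'W' (finally) → 'K' (after the try/except). Output: DNWK

Answer: DNWK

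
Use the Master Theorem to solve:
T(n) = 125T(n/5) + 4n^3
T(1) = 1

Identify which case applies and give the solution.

a=125, b=5, f(n)=4n^3. log_5(125) = 3. Since c=3 = 3, Case 2 applies: T(n) = Θ(n^log_b(a) · log n) = O(n^3 log n).

Answer: O(n^3 log n) - Case 2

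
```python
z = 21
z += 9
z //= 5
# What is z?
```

Trace:
`z = 21` → z = 21
`z += 9` → z = 30
`z //= 5` → z = 6
So z = 6

Answer: 6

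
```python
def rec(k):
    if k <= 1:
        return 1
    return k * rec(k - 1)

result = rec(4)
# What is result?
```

rec(4) = 4 * 3 * 2 * 1 = 24

Answer: 24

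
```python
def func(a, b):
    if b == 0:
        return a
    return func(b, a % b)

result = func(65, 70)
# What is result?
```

func(65, 70) -> func(70, 65) -> func(65, 5) -> func(5, 0) -> 5

Answer: 5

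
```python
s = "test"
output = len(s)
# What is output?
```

Trace:
`s = "test"` → s = 'test'
`output = len(s)` → output = 4
So output = 4

Answer: 4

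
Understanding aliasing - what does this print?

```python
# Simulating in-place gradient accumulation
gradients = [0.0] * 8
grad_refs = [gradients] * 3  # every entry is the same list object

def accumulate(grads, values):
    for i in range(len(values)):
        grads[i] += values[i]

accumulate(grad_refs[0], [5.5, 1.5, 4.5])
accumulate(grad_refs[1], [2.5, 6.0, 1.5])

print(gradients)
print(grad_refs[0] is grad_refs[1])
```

Key concept: gradient accumulation aliasing.
Step by step:
`gradients = [0.0] * 8` → gradients = [0.0, 0.0, 0.0, 0.0, 0.0, 0.0, 0.0, 0.0]
`grad_refs = [gradients] * 3` → grad_refs = [[0.0, 0.0, 0.0, 0.0, 0.0, 0.0, 0.0, 0.0], [0.0, 0.0, 0.0, 0.0, 0.0, 0.0, 0.0, 0.0], [0.0, 0.0, 0.0, 0.0, 0.0, 0.0, 0.0, 0.0]]
`accumulate(grad_refs[0], [5.5, 1.5, 4.5])` → gradients = [5.5, 1.5, 4.5, 0.0, 0.0, 0.0, 0.0, 0.0]; grad_refs = [[5.5, 1.5, 4.5, 0.0, 0.0, 0.0, 0.0, 0.0], [5.5, 1.5, 4.5, 0.0, 0.0, 0.0, 0.0, 0.0], [5.5, 1.5, 4.5, 0.0, 0.0, 0.0, 0.0, 0.0]]
`accumulate(grad_refs[1], [2.5, 6.0, 1.5])` → gradients = [8.0, 7.5, 6.0, 0.0, 0.0, 0.0, 0.0, 0.0]; grad_refs = [[8.0, 7.5, 6.0, 0.0, 0.0, 0.0, 0.0, 0.0], [8.0, 7.5, 6.0, 0.0, 0.0, 0.0, 0.0, 0.0], [8.0, 7.5, 6.0, 0.0, 0.0, 0.0, 0.0, 0.0]]
`print(gradients)` → prints [8.0, 7.5, 6.0, 0.0, 0.0, 0.0, 0.0, 0.0]
`print(grad_refs[0] is grad_refs[1])` → prints True

Answer:
[8.0, 7.5, 6.0, 0.0, 0.0, 0.0, 0.0, 0.0]
True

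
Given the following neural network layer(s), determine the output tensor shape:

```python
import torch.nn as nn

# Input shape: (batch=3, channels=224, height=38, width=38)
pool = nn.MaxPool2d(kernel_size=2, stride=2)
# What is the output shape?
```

Input: (3, 224, 38, 38) -> Output: (3, 224, 19, 19)

Answer: (3, 224, 19, 19)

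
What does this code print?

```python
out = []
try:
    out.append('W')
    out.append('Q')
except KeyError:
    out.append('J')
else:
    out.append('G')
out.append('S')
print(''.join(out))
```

Execution trace: 'W' (try body) → 'Q' (try body, no exception) → 'G' (else) → 'S' (after the try/except). Output: WQGS

Answer: WQGS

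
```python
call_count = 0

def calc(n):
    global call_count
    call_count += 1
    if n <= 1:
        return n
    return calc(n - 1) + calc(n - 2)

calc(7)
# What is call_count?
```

Calls(n) = 1 + Calls(n-1) + Calls(n-2); Calls(0)=Calls(1)=1. For n=7 this gives 41.

Answer: 41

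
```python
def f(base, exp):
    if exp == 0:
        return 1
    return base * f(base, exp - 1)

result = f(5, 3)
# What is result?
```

f(5, 3) = 5 * 5 * 5 = 125

Answer: 125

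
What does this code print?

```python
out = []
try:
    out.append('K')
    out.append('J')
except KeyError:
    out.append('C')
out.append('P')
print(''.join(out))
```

Execution trace: 'K' (try body) → 'J' (try body, no exception) → 'P' (after the try/except). Output: KJP

Answer: KJP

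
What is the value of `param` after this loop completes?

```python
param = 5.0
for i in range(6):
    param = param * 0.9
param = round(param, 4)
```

Exponential decay: 5.0 * 0.9^6
`param` takes the values: 5.0 → 4.5 → 4.05 → 3.645 → 3.2805 → 2.95245 → 2.657205 → 2.6572

Answer: 2.6572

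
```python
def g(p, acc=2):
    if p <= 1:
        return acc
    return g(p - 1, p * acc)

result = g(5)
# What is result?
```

Accumulator trace (n, acc): (5, 2) -> (4, 10) -> (3, 40) -> (2, 120) -> (1, 240) -> return 240

Answer: 240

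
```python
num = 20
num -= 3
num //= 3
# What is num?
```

Trace:
`num = 20` → num = 20
`num -= 3` → num = 17
`num //= 3` → num = 5
So num = 5

Answer: 5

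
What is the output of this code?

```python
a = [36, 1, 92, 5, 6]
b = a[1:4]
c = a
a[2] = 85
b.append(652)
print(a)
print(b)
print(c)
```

Key concept: slice vs alias.
Step by step:
`a = [36, 1, 92, 5, 6]` → a = [36, 1, 92, 5, 6]
`b = a[1:4]` → b = [1, 92, 5]
`c = a` → c = [36, 1, 92, 5, 6] (same object as a)
`a[2] = 85` → a = [36, 1, 85, 5, 6] (same object as c); c = [36, 1, 85, 5, 6] (same object as a)
`b.append(652)` → b = [1, 92, 5, 652]
`print(a)` → prints [36, 1, 85, 5, 6]
`print(b)` → prints [1, 92, 5, 652]
`print(c)` → prints [36, 1, 85, 5, 6]

Answer:
[36, 1, 85, 5, 6]
[1, 92, 5, 652]
[36, 1, 85, 5, 6]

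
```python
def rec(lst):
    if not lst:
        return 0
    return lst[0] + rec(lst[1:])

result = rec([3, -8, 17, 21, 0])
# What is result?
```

3 + (-8) + 17 + 21 + 0 + 0 = 33

Answer: 33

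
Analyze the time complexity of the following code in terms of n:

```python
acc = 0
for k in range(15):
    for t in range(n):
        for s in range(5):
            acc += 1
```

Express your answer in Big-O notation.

Each loop level contributes: 1 × n × 1. Multiplying the contributions gives O(n).

Answer: O(n)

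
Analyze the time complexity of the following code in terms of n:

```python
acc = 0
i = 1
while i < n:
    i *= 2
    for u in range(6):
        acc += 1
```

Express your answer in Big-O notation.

Each loop level contributes: log n × 1. Multiplying the contributions gives O(log n).

Answer: O(log n)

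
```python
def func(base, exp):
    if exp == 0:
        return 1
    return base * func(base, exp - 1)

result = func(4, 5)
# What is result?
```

func(4, 5) = 4 * 4 * 4 * 4 * 4 = 1024

Answer: 1024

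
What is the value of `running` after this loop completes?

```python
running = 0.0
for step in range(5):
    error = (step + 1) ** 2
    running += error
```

Sum of squared losses 1² + 2² + ... + 5²
`running` takes the values: 0.0 → 1.0 → 5.0 → 14.0 → 30.0 → 55.0

Answer: 55.0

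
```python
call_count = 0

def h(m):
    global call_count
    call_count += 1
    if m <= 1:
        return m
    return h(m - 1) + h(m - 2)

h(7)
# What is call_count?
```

Calls(m) = 1 + Calls(m-1) + Calls(m-2); Calls(0)=Calls(1)=1. For m=7 this gives 41.

Answer: 41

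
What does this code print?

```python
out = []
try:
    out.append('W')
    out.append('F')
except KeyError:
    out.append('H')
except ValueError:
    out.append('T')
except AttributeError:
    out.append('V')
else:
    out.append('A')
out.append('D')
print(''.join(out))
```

Execution trace: 'W' (try body) → 'F' (try body, no exception) → 'A' (else) → 'D' (after the try/except). Output: WFAD

Answer: WFAD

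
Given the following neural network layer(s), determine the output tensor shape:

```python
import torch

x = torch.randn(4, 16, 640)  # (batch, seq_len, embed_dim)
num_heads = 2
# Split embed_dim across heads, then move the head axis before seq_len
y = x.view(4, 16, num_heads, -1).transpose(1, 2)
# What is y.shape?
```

Input: (4, 16, 640) -> head_dim = 640 // 2 = 320; after view: (4, 16, 2, 320) -> after transpose(1, 2): (4, 2, 16, 320) -> Output: (4, 2, 16, 320)

Answer: (4, 2, 16, 320)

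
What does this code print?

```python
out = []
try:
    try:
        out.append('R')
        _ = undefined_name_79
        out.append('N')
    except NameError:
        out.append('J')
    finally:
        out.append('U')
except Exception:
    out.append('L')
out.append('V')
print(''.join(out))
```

Execution trace: 'R' (inner try body) → 'J' (inner except NameError) → 'U' (inner finally) → 'V' (after the try/except). Output: RJUV

Answer: RJUV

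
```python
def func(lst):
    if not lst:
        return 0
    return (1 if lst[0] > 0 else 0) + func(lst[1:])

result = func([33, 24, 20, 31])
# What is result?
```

Count of positive elements in [33, 24, 20, 31] = 4

Answer: 4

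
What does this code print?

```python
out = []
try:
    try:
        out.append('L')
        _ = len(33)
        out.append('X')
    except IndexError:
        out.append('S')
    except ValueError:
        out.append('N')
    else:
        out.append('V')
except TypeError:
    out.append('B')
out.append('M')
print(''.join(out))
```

Execution trace: 'L' (try body) → 'B' (outer except TypeError) → 'M' (after the try/except). Output: LBM

Answer: LBM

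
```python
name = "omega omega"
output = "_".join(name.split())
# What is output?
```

Trace:
`name = "omega omega"` → name = 'omega omega'
`output = "_".join(name.split())` → output = 'omega_omega'
So output = 'omega_omega'

Answer: 'omega_omega'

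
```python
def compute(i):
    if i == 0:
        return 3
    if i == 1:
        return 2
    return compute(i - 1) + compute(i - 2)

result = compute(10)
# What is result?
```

Build up from base cases: compute(0)=3, compute(1)=2, compute(2)=5, compute(3)=7, compute(4)=12, compute(5)=19, compute(6)=31, ..., compute(10)=212

Answer: 212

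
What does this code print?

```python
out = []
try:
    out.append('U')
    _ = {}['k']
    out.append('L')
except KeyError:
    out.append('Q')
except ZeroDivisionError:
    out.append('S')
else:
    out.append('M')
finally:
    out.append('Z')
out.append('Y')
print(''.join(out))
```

Execution trace: 'U' (try body) → 'Q' (except KeyError) → 'Z' (finally) → 'Y' (after the try/except). Output: UQZY

Answer: UQZY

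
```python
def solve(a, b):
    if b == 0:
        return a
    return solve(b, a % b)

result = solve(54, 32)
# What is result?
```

solve(54, 32) -> solve(32, 22) -> solve(22, 10) -> solve(10, 2) -> solve(2, 0) -> 2

Answer: 2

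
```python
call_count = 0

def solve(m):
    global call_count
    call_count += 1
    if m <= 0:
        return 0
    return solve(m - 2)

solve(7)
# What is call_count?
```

Linear recursion stepping by 2: 5 calls from m=7 down to ≤0.

Answer: 5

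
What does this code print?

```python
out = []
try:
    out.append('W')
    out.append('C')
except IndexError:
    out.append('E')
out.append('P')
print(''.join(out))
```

Execution trace: 'W' (try body) → 'C' (try body, no exception) → 'P' (after the try/except). Output: WCP

Answer: WCP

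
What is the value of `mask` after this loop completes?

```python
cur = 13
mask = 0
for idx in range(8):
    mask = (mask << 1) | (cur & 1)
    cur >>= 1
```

Reverse lowest 8 bits of 13
`mask` takes the values: 0 → 1 → 2 → 5 → 11 → 22 → 44 → 88 → 176

Answer: 176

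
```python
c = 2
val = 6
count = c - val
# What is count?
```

Trace:
`c = 2` → c = 2
`val = 6` → val = 6
`count = c - val` → count = -4
So count = -4

Answer: -4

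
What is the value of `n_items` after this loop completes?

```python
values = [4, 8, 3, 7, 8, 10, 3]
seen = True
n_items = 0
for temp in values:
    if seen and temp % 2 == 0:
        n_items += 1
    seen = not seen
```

Count even values at even positions
`n_items` takes the values: 0 → 1 → 2

Answer: 2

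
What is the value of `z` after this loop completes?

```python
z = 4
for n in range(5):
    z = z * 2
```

Multiply by 2, 5 times: 4 * 2^5 = 128
`z` takes the values: 4 → 8 → 16 → 32 → 64 → 128

Answer: 128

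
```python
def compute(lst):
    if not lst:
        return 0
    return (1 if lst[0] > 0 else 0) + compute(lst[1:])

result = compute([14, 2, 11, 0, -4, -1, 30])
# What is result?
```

Count of positive elements in [14, 2, 11, 0, -4, -1, 30] = 4

Answer: 4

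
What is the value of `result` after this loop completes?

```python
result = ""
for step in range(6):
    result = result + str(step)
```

Concatenate digits 0 to 5
`result` takes the values: "" → "0" → "01" → "012" → "0123" → "01234" → "012345"

Answer: "012345"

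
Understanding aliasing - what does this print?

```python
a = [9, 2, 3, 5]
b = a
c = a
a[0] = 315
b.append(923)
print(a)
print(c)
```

Key concept: multiple aliases.
Step by step:
`a = [9, 2, 3, 5]` → a = [9, 2, 3, 5]
`b = a` → b = [9, 2, 3, 5] (same object as a)
`c = a` → c = [9, 2, 3, 5] (same object as a, b)
`a[0] = 315` → a = [315, 2, 3, 5] (same object as b, c); b = [315, 2, 3, 5] (same object as a, c); c = [315, 2, 3, 5] (same object as a, b)
`b.append(923)` → a = [315, 2, 3, 5, 923] (same object as b, c); b = [315, 2, 3, 5, 923] (same object as a, c); c = [315, 2, 3, 5, 923] (same object as a, b)
`print(a)` → prints [315, 2, 3, 5, 923]
`print(c)` → prints [315, 2, 3, 5, 923]

Answer:
[315, 2, 3, 5, 923]
[315, 2, 3, 5, 923]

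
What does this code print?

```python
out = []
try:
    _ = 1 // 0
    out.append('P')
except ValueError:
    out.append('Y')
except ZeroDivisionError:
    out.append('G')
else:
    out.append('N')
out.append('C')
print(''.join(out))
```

Execution trace: 'G' (except ZeroDivisionError) → 'C' (after the try/except). Output: GC

Answer: GC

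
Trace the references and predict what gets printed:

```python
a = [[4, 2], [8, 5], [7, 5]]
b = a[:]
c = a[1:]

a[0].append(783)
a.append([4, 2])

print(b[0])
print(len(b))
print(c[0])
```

Key concept: slice with nested mutation.
Step by step:
`a = [[4, 2], [8, 5], [7, 5]]` → a = [[4, 2], [8, 5], [7, 5]]
`b = a[:]` → b = [[4, 2], [8, 5], [7, 5]]
`c = a[1:]` → c = [[8, 5], [7, 5]]
`a[0].append(783)` → a = [[4, 2, 783], [8, 5], [7, 5]]; b = [[4, 2, 783], [8, 5], [7, 5]]
`a.append([4, 2])` → a = [[4, 2, 783], [8, 5], [7, 5], [4, 2]]
`print(b[0])` → prints [4, 2, 783]
`print(len(b))` → prints 3
`print(c[0])` → prints [8, 5]

Answer:
[4, 2, 783]
3
[8, 5]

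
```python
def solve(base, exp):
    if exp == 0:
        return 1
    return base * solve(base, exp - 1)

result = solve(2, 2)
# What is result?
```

solve(2, 2) = 2 * 2 = 4

Answer: 4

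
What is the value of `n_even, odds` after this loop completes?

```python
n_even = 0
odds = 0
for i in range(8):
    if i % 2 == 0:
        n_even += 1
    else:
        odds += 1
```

Count evens and odds in range(8)
`n_even, odds` takes the values: (0, 0) → (1, 0) → (1, 1) → (2, 1) → (2, 2) → (3, 2) → (3, 3) → (4, 3) → (4, 4)

Answer: 4, 4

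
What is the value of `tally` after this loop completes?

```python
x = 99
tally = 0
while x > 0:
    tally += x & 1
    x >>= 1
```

Count set bits in 99 (binary: 0b1100011)
`tally` takes the values: 0 → 1 → 2 → 3 → 4

Answer: 4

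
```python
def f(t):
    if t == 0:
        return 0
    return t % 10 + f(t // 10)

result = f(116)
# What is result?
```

Sum of digits of 116: 6 + 1 + 1 = 8

Answer: 8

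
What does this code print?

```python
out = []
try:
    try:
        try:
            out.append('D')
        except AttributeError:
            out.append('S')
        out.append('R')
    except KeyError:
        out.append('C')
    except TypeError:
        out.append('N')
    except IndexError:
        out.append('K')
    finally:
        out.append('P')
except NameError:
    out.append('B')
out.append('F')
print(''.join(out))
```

Execution trace: 'D' (inner try body, no exception) → 'R' (try body, no exception) → 'P' (finally) → 'F' (after the try/except). Output: DRPF

Answer: DRPF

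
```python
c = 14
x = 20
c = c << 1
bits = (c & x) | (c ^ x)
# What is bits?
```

Trace:
`c = 14` → c = 14
`x = 20` → x = 20
`c = c << 1` → c = 28
`bits = (c & x) | (c ^ x)` → bits = 28
So bits = 28

Answer: 28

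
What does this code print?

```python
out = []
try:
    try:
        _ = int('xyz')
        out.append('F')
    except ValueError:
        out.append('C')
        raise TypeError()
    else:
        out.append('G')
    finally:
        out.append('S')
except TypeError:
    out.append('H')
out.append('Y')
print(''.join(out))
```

Execution trace: 'C' (inner except ValueError) → 'S' (inner finally) → 'H' (outer except TypeError) → 'Y' (after the try/except). Output: CSHY

Answer: CSHY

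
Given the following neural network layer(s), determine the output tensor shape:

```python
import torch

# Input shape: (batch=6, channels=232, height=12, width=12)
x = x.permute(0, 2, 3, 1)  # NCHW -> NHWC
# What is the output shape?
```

Input: (6, 232, 12, 12) -> Output: (6, 12, 12, 232)

Answer: (6, 12, 12, 232)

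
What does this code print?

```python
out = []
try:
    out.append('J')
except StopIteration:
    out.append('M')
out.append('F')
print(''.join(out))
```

Execution trace: 'J' (try body, no exception) → 'F' (after the try/except). Output: JF

Answer: JF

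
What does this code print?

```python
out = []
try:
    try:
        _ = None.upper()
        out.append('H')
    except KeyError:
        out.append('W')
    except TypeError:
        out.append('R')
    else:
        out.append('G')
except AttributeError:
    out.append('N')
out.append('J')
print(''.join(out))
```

Execution trace: 'N' (outer except AttributeError) → 'J' (after the try/except). Output: NJ

Answer: NJ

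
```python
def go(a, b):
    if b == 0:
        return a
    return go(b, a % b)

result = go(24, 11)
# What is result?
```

go(24, 11) -> go(11, 2) -> go(2, 1) -> go(1, 0) -> 1

Answer: 1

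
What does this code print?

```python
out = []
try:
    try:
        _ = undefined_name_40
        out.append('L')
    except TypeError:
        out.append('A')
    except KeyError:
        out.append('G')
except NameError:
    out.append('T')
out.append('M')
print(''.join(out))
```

Execution trace: 'T' (outer except NameError) → 'M' (after the try/except). Output: TM

Answer: TM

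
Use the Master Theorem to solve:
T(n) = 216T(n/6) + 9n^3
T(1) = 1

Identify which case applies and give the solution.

a=216, b=6, f(n)=9n^3. log_6(216) = 3. Since c=3 = 3, Case 2 applies: T(n) = Θ(n^log_b(a) · log n) = O(n^3 log n).

Answer: O(n^3 log n) - Case 2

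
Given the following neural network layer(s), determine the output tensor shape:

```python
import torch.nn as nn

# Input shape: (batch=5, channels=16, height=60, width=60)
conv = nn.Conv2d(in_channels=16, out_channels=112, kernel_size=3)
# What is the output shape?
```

Input: (5, 16, 60, 60) -> Output: (5, 112, 58, 58)

Answer: (5, 112, 58, 58)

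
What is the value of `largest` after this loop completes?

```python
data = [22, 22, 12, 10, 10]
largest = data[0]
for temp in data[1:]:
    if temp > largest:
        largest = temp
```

Maximum of [22, 22, 12, 10, 10]
`largest` takes the values: 22

Answer: 22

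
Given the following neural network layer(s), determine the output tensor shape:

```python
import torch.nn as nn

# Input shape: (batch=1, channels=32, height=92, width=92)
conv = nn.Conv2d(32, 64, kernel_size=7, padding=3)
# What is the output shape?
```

Input: (1, 32, 92, 92) -> Output: (1, 64, 92, 92)

Answer: (1, 64, 92, 92)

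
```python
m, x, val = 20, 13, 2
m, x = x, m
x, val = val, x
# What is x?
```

Trace:
`m, x, val = 20, 13, 2` → m = 20; x = 13; val = 2
`m, x = x, m` → m = 13; x = 20
`x, val = val, x` → x = 2; val = 20
So x = 2

Answer: 2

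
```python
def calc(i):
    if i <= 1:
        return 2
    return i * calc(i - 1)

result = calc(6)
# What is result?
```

calc(6) = 6 * 5 * 4 * 3 * 2 * 2 = 1440

Answer: 1440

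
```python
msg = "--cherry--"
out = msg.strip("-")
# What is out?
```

Trace:
`msg = "--cherry--"` → msg = '--cherry--'
`out = msg.strip("-")` → out = 'cherry'
So out = 'cherry'

Answer: 'cherry'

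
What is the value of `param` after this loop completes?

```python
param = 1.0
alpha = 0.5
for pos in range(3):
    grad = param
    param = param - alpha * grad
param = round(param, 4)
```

Gradient descent: w = 1.0 * (1 - 0.5)^3
`param` takes the values: 1.0 → 0.5 → 0.25 → 0.125

Answer: 0.125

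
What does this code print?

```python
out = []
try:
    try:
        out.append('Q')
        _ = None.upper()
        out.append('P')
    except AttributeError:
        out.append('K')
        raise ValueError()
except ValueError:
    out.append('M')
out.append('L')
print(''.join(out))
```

Execution trace: 'Q' (inner try body) → 'K' (inner except AttributeError) → 'M' (outer except ValueError) → 'L' (after the try/except). Output: QKML

Answer: QKML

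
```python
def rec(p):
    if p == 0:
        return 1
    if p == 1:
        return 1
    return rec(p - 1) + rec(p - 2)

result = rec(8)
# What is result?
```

Build up from base cases: rec(0)=1, rec(1)=1, rec(2)=2, rec(3)=3, rec(4)=5, rec(5)=8, rec(6)=13, ..., rec(8)=34

Answer: 34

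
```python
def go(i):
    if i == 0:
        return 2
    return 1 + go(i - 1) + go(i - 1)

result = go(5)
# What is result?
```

go(i) = 1 + 2·go(i-1), go(0)=2. Closed form: (2+1)·2^5 - 1 = 95.

Answer: 95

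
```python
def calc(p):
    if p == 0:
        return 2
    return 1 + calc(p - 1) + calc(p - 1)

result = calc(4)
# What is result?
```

calc(p) = 1 + 2·calc(p-1), calc(0)=2. Closed form: (2+1)·2^4 - 1 = 47.

Answer: 47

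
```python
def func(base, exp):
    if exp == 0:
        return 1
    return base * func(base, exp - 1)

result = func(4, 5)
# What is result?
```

func(4, 5) = 4 * 4 * 4 * 4 * 4 = 1024

Answer: 1024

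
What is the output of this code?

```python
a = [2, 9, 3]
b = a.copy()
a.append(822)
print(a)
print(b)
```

Key concept: list.copy() creates independent copy.
Step by step:
`a = [2, 9, 3]` → a = [2, 9, 3]
`b = a.copy()` → b = [2, 9, 3]
`a.append(822)` → a = [2, 9, 3, 822]
`print(a)` → prints [2, 9, 3, 822]
`print(b)` → prints [2, 9, 3]

Answer:
[2, 9, 3, 822]
[2, 9, 3]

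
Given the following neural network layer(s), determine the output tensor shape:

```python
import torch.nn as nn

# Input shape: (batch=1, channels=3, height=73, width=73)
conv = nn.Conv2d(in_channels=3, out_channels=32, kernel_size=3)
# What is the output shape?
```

Input: (1, 3, 73, 73) -> Output: (1, 32, 71, 71)

Answer: (1, 32, 71, 71)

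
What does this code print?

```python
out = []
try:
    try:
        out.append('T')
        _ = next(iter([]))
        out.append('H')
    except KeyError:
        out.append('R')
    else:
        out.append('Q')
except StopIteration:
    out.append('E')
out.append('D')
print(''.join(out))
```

Execution trace: 'T' (try body) → 'E' (outer except StopIteration) → 'D' (after the try/except). Output: TED

Answer: TED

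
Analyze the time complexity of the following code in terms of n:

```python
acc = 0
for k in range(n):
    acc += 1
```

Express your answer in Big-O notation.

Each loop level contributes: n. Multiplying the contributions gives O(n).

Answer: O(n)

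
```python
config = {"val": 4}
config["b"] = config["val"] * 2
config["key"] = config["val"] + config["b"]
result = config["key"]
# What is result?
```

Trace:
`config = {"val": 4}` → config = {'val': 4}
`config["b"] = config["val"] * 2` → config = {'val': 4, 'b': 8}
`config["key"] = config["val"] + config["b"]` → config = {'val': 4, 'b': 8, 'key': 12}
`result = config["key"]` → result = 12
So result = 12

Answer: 12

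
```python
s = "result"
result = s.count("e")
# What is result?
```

Trace:
`s = "result"` → s = 'result'
`result = s.count("e")` → result = 1
So result = 1

Answer: 1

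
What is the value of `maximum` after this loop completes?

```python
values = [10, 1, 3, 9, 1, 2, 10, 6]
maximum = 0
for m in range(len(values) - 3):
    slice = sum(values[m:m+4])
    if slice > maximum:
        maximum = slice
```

Max sum of 4-element window in [10, 1, 3, 9, 1, 2, 10, 6]
`maximum` takes the values: 0 → 23

Answer: 23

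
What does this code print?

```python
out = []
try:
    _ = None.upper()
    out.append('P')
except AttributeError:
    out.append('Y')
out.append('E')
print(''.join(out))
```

Execution trace: 'Y' (except AttributeError) → 'E' (after the try/except). Output: YE

Answer: YE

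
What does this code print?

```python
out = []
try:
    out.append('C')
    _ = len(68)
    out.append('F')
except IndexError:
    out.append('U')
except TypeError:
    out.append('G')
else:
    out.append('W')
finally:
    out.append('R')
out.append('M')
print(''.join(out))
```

Execution trace: 'C' (try body) → 'G' (except TypeError) → 'R' (finally) → 'M' (after the try/except). Output: CGRM

Answer: CGRM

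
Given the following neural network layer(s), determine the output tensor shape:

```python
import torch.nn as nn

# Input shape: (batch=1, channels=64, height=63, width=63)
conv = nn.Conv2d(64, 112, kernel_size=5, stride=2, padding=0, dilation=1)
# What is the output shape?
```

Input: (1, 64, 63, 63) -> Output: (1, 112, 30, 30)

Answer: (1, 112, 30, 30)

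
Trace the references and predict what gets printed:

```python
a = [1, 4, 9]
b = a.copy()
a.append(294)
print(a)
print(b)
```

Key concept: list.copy() creates independent copy.
Step by step:
`a = [1, 4, 9]` → a = [1, 4, 9]
`b = a.copy()` → b = [1, 4, 9]
`a.append(294)` → a = [1, 4, 9, 294]
`print(a)` → prints [1, 4, 9, 294]
`print(b)` → prints [1, 4, 9]

Answer:
[1, 4, 9, 294]
[1, 4, 9]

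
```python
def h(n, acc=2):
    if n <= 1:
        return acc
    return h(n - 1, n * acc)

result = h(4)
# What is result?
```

Accumulator trace (n, acc): (4, 2) -> (3, 8) -> (2, 24) -> (1, 48) -> return 48

Answer: 48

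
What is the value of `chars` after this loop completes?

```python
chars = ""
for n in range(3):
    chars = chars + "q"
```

Repeat 'q' 3 times
`chars` takes the values: "" → "q" → "qq" → "qqq"

Answer: "qqq"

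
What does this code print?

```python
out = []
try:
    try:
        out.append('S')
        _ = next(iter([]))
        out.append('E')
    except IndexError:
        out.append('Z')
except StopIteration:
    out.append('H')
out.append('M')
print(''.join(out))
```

Execution trace: 'S' (try body) → 'H' (outer except StopIteration) → 'M' (after the try/except). Output: SHM

Answer: SHM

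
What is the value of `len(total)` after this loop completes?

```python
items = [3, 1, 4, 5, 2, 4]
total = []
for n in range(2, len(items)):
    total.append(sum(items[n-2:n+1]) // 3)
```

Number of 3-element averages
`total` takes the values: [] → [2] → [2, 3] → [2, 3, 3] → [2, 3, 3, 3]
So `len(total)` = 4

Answer: 4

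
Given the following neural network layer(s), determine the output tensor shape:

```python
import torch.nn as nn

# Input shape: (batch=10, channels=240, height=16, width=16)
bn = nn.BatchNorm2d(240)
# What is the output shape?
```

Input: (10, 240, 16, 16) -> Output: (10, 240, 16, 16)

Answer: (10, 240, 16, 16)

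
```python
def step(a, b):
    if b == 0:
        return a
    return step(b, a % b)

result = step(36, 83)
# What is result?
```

step(36, 83) -> step(83, 36) -> step(36, 11) -> step(11, 3) -> step(3, 2) -> step(2, 1) -> step(1, 0) -> 1

Answer: 1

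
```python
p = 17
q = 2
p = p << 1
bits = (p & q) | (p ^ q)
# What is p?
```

Trace:
`p = 17` → p = 17
`q = 2` → q = 2
`p = p << 1` → p = 34
`bits = (p & q) | (p ^ q)` → bits = 34
So p = 34

Answer: 34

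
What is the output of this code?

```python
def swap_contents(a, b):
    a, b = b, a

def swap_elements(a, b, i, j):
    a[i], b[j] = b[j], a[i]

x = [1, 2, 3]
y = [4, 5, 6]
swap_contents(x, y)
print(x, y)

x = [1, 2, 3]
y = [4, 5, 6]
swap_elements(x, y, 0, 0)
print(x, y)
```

Key concept: parameter rebinding vs mutation.
Step by step:
`x = [1, 2, 3]` → x = [1, 2, 3]
`y = [4, 5, 6]` → y = [4, 5, 6]
`swap_contents(x, y)` → no visible change to tracked variables
`print(x, y)` → prints [1, 2, 3] [4, 5, 6]
`x = [1, 2, 3]` → x = [1, 2, 3]
`y = [4, 5, 6]` → y = [4, 5, 6]
`swap_elements(x, y, 0, 0)` → x = [4, 2, 3]; y = [1, 5, 6]
`print(x, y)` → prints [4, 2, 3] [1, 5, 6]

Answer:
[1, 2, 3] [4, 5, 6]
[4, 2, 3] [1, 5, 6]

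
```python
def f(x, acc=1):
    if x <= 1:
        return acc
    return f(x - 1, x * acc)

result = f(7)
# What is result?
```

Accumulator trace (n, acc): (7, 1) -> (6, 7) -> (5, 42) -> (4, 210) -> (3, 840) -> (2, 2520) -> (1, 5040) -> return 5040

Answer: 5040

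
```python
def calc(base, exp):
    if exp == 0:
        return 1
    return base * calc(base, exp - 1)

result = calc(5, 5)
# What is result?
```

calc(5, 5) = 5 * 5 * 5 * 5 * 5 = 3125

Answer: 3125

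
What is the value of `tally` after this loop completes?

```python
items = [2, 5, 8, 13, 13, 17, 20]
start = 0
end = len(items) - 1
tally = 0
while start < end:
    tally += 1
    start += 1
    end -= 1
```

Iterations until pointers meet (list length 7)
`tally` takes the values: 0 → 1 → 2 → 3

Answer: 3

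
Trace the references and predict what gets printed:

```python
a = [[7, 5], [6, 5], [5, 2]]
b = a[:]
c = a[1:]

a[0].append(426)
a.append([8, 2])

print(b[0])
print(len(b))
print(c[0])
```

Key concept: slice with nested mutation.
Step by step:
`a = [[7, 5], [6, 5], [5, 2]]` → a = [[7, 5], [6, 5], [5, 2]]
`b = a[:]` → b = [[7, 5], [6, 5], [5, 2]]
`c = a[1:]` → c = [[6, 5], [5, 2]]
`a[0].append(426)` → a = [[7, 5, 426], [6, 5], [5, 2]]; b = [[7, 5, 426], [6, 5], [5, 2]]
`a.append([8, 2])` → a = [[7, 5, 426], [6, 5], [5, 2], [8, 2]]
`print(b[0])` → prints [7, 5, 426]
`print(len(b))` → prints 3
`print(c[0])` → prints [6, 5]

Answer:
[7, 5, 426]
3
[6, 5]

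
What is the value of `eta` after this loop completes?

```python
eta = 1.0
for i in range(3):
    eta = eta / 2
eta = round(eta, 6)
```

Halving LR 3 times: 1 / 2^3
`eta` takes the values: 1.0 → 0.5 → 0.25 → 0.125

Answer: 0.125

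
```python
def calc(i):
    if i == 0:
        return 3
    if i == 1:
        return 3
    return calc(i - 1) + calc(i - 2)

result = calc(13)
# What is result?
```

Build up from base cases: calc(0)=3, calc(1)=3, calc(2)=6, calc(3)=9, calc(4)=15, calc(5)=24, calc(6)=39, ..., calc(13)=1131

Answer: 1131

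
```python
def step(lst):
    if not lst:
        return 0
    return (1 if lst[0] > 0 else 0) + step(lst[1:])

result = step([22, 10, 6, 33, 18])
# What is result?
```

Count of positive elements in [22, 10, 6, 33, 18] = 5

Answer: 5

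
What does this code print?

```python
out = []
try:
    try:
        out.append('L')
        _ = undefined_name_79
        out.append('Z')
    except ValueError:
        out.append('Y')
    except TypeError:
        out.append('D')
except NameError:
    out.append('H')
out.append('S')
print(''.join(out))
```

Execution trace: 'L' (try body) → 'H' (outer except NameError) → 'S' (after the try/except). Output: LHS

Answer: LHS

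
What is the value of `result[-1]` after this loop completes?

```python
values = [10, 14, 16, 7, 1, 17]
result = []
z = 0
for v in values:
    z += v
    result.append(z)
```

Cumulative sum ends at 65
`result` takes the values: [] → [10] → [10, 24] → [10, 24, 40] → [10, 24, 40, 47] → [10, 24, 40, 47, 48] → [10, 24, 40, 47, 48, 65]
So `result[-1]` = 65

Answer: 65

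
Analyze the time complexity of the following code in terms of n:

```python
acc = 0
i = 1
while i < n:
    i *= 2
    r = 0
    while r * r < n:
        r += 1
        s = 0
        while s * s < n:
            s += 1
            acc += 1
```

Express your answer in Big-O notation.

Each loop level contributes: log n × √n × √n. Multiplying the contributions gives O(n log n).

Answer: O(n log n)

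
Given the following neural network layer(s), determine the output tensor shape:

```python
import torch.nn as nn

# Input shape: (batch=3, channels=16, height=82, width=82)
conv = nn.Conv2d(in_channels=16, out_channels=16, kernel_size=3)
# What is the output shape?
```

Input: (3, 16, 82, 82) -> Output: (3, 16, 80, 80)

Answer: (3, 16, 80, 80)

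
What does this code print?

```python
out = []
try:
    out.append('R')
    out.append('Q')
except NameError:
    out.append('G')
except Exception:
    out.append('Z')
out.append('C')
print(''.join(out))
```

Execution trace: 'R' (try body) → 'Q' (try body, no exception) → 'C' (after the try/except). Output: RQC

Answer: RQC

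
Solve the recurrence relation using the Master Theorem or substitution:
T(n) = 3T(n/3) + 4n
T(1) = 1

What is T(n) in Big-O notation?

By Master Theorem: a=3, b=3, f(n)=4n. Since log_3(3) = 1 and f(n) = Θ(n^1), Case 2 applies. T(n) = O(n log n).

Answer: O(n log n)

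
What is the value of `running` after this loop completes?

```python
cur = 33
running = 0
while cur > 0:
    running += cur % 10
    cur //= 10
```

Sum digits of 33
`running` takes the values: 0 → 3 → 6

Answer: 6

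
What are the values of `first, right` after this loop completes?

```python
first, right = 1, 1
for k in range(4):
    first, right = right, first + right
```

Fibonacci: after 4 iterations
`first, right` takes the values: (1, 1) → (1, 2) → (2, 3) → (3, 5) → (5, 8)

Answer: 5, 8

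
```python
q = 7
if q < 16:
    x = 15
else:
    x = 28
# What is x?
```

Trace:
`q = 7` → q = 7
`if q < 16: ...` → q < 16 is True → x = 15
So x = 15

Answer: 15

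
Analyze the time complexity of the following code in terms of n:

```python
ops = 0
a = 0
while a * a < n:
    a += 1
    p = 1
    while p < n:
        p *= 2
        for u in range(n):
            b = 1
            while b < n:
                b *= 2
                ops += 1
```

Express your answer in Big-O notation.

Each loop level contributes: √n × log n × n × log n. Multiplying the contributions gives O(n√n log² n).

Answer: O(n√n log² n)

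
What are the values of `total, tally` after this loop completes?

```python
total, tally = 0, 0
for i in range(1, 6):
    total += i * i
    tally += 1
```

Sum of squares and count
`total, tally` takes the values: (0, 0) → (1, 0) → (1, 1) → (5, 1) → (5, 2) → (14, 2) → (14, 3) → (30, 3) → (30, 4) → (55, 4) → (55, 5)

Answer: 55, 5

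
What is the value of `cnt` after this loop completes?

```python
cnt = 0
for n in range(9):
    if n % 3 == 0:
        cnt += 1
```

Count numbers divisible by 3 in range(9)
`cnt` takes the values: 0 → 1 → 2 → 3

Answer: 3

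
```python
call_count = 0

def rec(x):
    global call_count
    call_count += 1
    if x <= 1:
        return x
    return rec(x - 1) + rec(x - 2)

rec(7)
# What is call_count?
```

Calls(x) = 1 + Calls(x-1) + Calls(x-2); Calls(0)=Calls(1)=1. For x=7 this gives 41.

Answer: 41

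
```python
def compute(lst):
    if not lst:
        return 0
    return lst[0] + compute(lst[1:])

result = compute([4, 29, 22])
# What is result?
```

4 + 29 + 22 + 0 = 55

Answer: 55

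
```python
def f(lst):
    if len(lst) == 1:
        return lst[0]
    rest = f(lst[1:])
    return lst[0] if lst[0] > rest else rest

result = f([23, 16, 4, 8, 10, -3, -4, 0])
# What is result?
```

Recursive max over [23, 16, 4, 8, 10, -3, -4, 0] = 23

Answer: 23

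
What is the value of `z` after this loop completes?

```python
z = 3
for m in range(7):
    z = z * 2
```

Multiply by 2, 7 times: 3 * 2^7 = 384
`z` takes the values: 3 → 6 → 12 → 24 → 48 → 96 → 192 → 384

Answer: 384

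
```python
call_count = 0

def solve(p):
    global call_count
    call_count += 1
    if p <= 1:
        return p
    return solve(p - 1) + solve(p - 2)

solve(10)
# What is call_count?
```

Calls(p) = 1 + Calls(p-1) + Calls(p-2); Calls(0)=Calls(1)=1. For p=10 this gives 177.

Answer: 177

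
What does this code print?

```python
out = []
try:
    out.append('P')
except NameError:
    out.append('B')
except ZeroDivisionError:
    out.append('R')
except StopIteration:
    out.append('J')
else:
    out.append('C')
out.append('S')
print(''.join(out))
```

Execution trace: 'P' (try body, no exception) → 'C' (else) → 'S' (after the try/except). Output: PCS

Answer: PCS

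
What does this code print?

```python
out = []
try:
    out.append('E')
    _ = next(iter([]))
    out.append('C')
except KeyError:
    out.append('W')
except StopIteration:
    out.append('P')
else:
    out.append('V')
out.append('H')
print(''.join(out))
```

Execution trace: 'E' (try body) → 'P' (except StopIteration) → 'H' (after the try/except). Output: EPH

Answer: EPH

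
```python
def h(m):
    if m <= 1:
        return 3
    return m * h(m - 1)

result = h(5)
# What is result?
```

h(5) = 5 * 4 * 3 * 2 * 3 = 360

Answer: 360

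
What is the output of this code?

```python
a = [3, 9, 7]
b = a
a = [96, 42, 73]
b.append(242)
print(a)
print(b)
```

Key concept: rebinding vs mutation: a is rebound to a new list, b still points at the original.
Step by step:
`a = [3, 9, 7]` → a = [3, 9, 7]
`b = a` → b = [3, 9, 7] (same object as a)
`a = [96, 42, 73]` → a = [96, 42, 73]
`b.append(242)` → b = [3, 9, 7, 242]
`print(a)` → prints [96, 42, 73]
`print(b)` → prints [3, 9, 7, 242]

Answer:
[96, 42, 73]
[3, 9, 7, 242]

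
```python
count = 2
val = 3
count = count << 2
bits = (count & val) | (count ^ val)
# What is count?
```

Trace:
`count = 2` → count = 2
`val = 3` → val = 3
`count = count << 2` → count = 8
`bits = (count & val) | (count ^ val)` → bits = 11
So count = 8

Answer: 8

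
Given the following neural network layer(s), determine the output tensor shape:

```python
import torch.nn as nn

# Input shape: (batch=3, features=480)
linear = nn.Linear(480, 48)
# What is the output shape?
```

Input: (3, 480) -> Output: (3, 48)

Answer: (3, 48)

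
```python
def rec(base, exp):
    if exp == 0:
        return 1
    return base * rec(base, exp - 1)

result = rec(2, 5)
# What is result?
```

rec(2, 5) = 2 * 2 * 2 * 2 * 2 = 32

Answer: 32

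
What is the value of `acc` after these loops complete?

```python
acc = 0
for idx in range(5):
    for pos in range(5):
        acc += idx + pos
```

Sum of all idx+pos for idx,pos in 5x5
`acc` takes the values: 0 → 1 → 3 → 6 → 10 → 11 → 13 → 16 → 20 → 25 → 27 → 30 → 34 → 39 → 45 → 48 → 52 → 57 → 63 → 70 → 74 → 79 → 85 → 92 → 100

Answer: 100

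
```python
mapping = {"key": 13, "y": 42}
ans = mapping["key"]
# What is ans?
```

Trace:
`mapping = {"key": 13, "y": 42}` → mapping = {'key': 13, 'y': 42}
`ans = mapping["key"]` → ans = 13
So ans = 13

Answer: 13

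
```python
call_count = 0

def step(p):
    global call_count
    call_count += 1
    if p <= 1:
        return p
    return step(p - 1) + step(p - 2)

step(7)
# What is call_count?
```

Calls(p) = 1 + Calls(p-1) + Calls(p-2); Calls(0)=Calls(1)=1. For p=7 this gives 41.

Answer: 41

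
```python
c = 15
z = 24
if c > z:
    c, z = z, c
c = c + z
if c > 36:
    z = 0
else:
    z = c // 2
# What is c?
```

Trace:
`c = 15` → c = 15
`z = 24` → z = 24
`if c > z: ...` → c > z is False → no variable changes
`c = c + z` → c = 39
`if c > 36: ...` → c > 36 is True → z = 0
So c = 39

Answer: 39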